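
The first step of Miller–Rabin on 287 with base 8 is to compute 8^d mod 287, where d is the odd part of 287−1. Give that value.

287 − 1 = 286 = 2^1 · 143, so d = 143.
8^1 ≡ 8 (mod 287)
8^2 ≡ 8^2 = 64 ≡ 64 (mod 287)
8^4 ≡ 64^2 = 4096 ≡ 78 (mod 287)
8^8 ≡ 78^2 = 6084 ≡ 57 (mod 287)
8^16 ≡ 57^2 = 3249 ≡ 92 (mod 287)
8^32 ≡ 92^2 = 8464 ≡ 141 (mod 287)
8^64 ≡ 141^2 = 19881 ≡ 78 (mod 287)
8^128 ≡ 78^2 = 6084 ≡ 57 (mod 287)
143 = 128 + 8 + 4 + 2 + 1 in binary powers of 2.
So 8^143 ≡ 57 · 57 · 78 · 64 · 8 ≡ 225 (mod 287).
Squaring chain: 225; never reaches −1, so base 8 is a Miller–Rabin witness that 287 is composite.

225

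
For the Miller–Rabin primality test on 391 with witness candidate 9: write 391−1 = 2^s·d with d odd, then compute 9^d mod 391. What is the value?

151

391 − 1 = 390 = 2^1 · 195, so d = 195.
9^1 ≡ 9 (mod 391)
9^2 ≡ 9^2 = 81 ≡ 81 (mod 391)
9^4 ≡ 81^2 = 6561 ≡ 305 (mod 391)
9^8 ≡ 305^2 = 93025 ≡ 358 (mod 391)
9^16 ≡ 358^2 = 128164 ≡ 307 (mod 391)
9^32 ≡ 307^2 = 94249 ≡ 18 (mod 391)
9^64 ≡ 18^2 = 324 ≡ 324 (mod 391)
9^128 ≡ 324^2 = 104976 ≡ 188 (mod 391)
195 = 128 + 64 + 2 + 1 in binary powers of 2.
So 9^195 ≡ 188 · 324 · 81 · 9 ≡ 151 (mod 391).
Squaring chain: 151; never reaches −1, so base 9 is a Miller–Rabin witness that 391 is composite.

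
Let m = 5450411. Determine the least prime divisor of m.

5450411 is odd.
Digit sum 20, not divisible by 3.
Ends in 1: not divisible by 5.
7: 5450411 = 7·778630 + 1
11: 5450411 = 11·495491 + 10
13: 5450411 = 13·419262 + 5
17: 5450411 = 17·320612 + 7
19: 5450411 = 19·286863 + 14
23: 5450411 = 23·236974 + 9
29: 5450411 = 29·187945 + 6
31: 5450411 = 31·175819 + 22
37: 5450411 = 37·147308 + 15
41: 5450411 = 41·132936 + 35
43: 5450411 = 43·126753 + 32
47: 5450411 = 47·115966 + 9
53: 5450411 = 53·102837 + 50
59: 5450411 = 59·92379 + 50
61: 5450411 = 61·89351

61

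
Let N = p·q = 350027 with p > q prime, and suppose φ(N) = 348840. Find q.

541

φ(n) = (p−1)(q−1) = n − (p+q) + 1, so p + q = 350027 − 348840 + 1 = 1188.
p and q are the roots of t² − 1188t + 350027 = 0.
Discriminant: 1188² − 4·350027 = 1411344 − 1400108 = 11236; √11236 = 106.
q = (1188 − 106)/2 = 541, p = (1188 + 106)/2 = 647.
Check: 541 · 647 = 350027.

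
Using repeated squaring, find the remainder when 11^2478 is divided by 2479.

1148

11^1 ≡ 11 (mod 2479)
11^2 ≡ 11^2 = 121 ≡ 121 (mod 2479)
11^4 ≡ 121^2 = 14641 ≡ 2246 (mod 2479)
11^8 ≡ 2246^2 = 5044516 ≡ 2230 (mod 2479)
11^16 ≡ 2230^2 = 4972900 ≡ 26 (mod 2479)
11^32 ≡ 26^2 = 676 ≡ 676 (mod 2479)
11^64 ≡ 676^2 = 456976 ≡ 840 (mod 2479)
11^128 ≡ 840^2 = 705600 ≡ 1564 (mod 2479)
11^256 ≡ 1564^2 = 2446096 ≡ 1802 (mod 2479)
11^512 ≡ 1802^2 = 3247204 ≡ 2193 (mod 2479)
11^1024 ≡ 2193^2 = 4809249 ≡ 2468 (mod 2479)
11^2048 ≡ 2468^2 = 6091024 ≡ 121 (mod 2479)
2478 = 2048 + 256 + 128 + 32 + 8 + 4 + 2 in binary powers of 2.
So 11^2478 ≡ 121 · 1802 · 1564 · 676 · 2230 · 2246 · 121 ≡ 1148 (mod 2479).
Since 1148 ≠ 1, base 11 is a Fermat witness: 2479 is composite.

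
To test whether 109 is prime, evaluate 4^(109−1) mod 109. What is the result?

1

4^1 ≡ 4 (mod 109)
4^2 ≡ 4^2 = 16 ≡ 16 (mod 109)
4^4 ≡ 16^2 = 256 ≡ 38 (mod 109)
4^8 ≡ 38^2 = 1444 ≡ 27 (mod 109)
4^16 ≡ 27^2 = 729 ≡ 75 (mod 109)
4^32 ≡ 75^2 = 5625 ≡ 66 (mod 109)
4^64 ≡ 66^2 = 4356 ≡ 105 (mod 109)
108 = 64 + 32 + 8 + 4 in binary powers of 2.
So 4^108 ≡ 105 · 66 · 27 · 38 ≡ 1 (mod 109).
Since the result is 1, base 4 gives no evidence that 109 is composite.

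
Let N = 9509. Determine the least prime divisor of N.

37

9509 is odd.
Digit sum 23, not divisible by 3.
Ends in 9: not divisible by 5.
7: 9509 = 7·1358 + 3
11: 9509 = 11·864 + 5
13: 9509 = 13·731 + 6
17: 9509 = 17·559 + 6
19: 9509 = 19·500 + 9
23: 9509 = 23·413 + 10
29: 9509 = 29·327 + 26
31: 9509 = 31·306 + 23
37: 9509 = 37·257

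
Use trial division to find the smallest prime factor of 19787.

47

19787 is odd.
Digit sum 32, not divisible by 3.
Ends in 7: not divisible by 5.
7: 19787 = 7·2826 + 5
11: 19787 = 11·1798 + 9
13: 19787 = 13·1522 + 1
17: 19787 = 17·1163 + 16
19: 19787 = 19·1041 + 8
23: 19787 = 23·860 + 7
29: 19787 = 29·682 + 9
31: 19787 = 31·638 + 9
37: 19787 = 37·534 + 29
41: 19787 = 41·482 + 25
43: 19787 = 43·460 + 7
47: 19787 = 47·421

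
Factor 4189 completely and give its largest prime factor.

4189 = 59 · 71
71 is prime.
So 4189 = 59 · 71; the largest prime factor is 71.

71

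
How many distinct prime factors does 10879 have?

3

10879 = 11 · 989
989 = 23 · 43
10879 = 11 · 23 · 43, which has 3 distinct prime factors.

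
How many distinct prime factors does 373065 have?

373065 = 3 · 124355
124355 = 5 · 24871
24871 = 7 · 3553
3553 = 11 · 323
323 = 17 · 19
373065 = 3 · 5 · 7 · 11 · 17 · 19, which has 6 distinct prime factors.

6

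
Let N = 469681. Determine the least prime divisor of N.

31

469681 is odd.
Digit sum 34, not divisible by 3.
Ends in 1: not divisible by 5.
7: 469681 = 7·67097 + 2
11: 469681 = 11·42698 + 3
13: 469681 = 13·36129 + 4
17: 469681 = 17·27628 + 5
19: 469681 = 19·24720 + 1
23: 469681 = 23·20420 + 21
29: 469681 = 29·16195 + 26
31: 469681 = 31·15151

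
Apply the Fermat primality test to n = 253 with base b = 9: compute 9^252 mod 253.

9^1 ≡ 9 (mod 253)
9^2 ≡ 9^2 = 81 ≡ 81 (mod 253)
9^4 ≡ 81^2 = 6561 ≡ 236 (mod 253)
9^8 ≡ 236^2 = 55696 ≡ 36 (mod 253)
9^16 ≡ 36^2 = 1296 ≡ 31 (mod 253)
9^32 ≡ 31^2 = 961 ≡ 202 (mod 253)
9^64 ≡ 202^2 = 40804 ≡ 71 (mod 253)
9^128 ≡ 71^2 = 5041 ≡ 234 (mod 253)
252 = 128 + 64 + 32 + 16 + 8 + 4 in binary powers of 2.
So 9^252 ≡ 234 · 71 · 202 · 31 · 36 · 236 ≡ 202 (mod 253).
Since 202 ≠ 1, base 9 is a Fermat witness: 253 is composite.

202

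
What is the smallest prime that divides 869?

11

869 is odd.
Digit sum 23, not divisible by 3.
Ends in 9: not divisible by 5.
7: 869 = 7·124 + 1
11: 869 = 11·79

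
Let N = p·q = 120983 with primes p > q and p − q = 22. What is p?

Since p = q + 22, we have 120983 = q(q + 22), so q² + 22q − 120983 = 0.
Discriminant: 22² + 4·120983 = 484 + 483932 = 484416; √484416 = 696.
q = (−22 + 696)/2 = 337, and p = q + 22 = 359.
Check: 337 · 359 = 120983.

359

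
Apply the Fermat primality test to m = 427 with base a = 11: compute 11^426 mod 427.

11^1 ≡ 11 (mod 427)
11^2 ≡ 11^2 = 121 ≡ 121 (mod 427)
11^4 ≡ 121^2 = 14641 ≡ 123 (mod 427)
11^8 ≡ 123^2 = 15129 ≡ 184 (mod 427)
11^16 ≡ 184^2 = 33856 ≡ 123 (mod 427)
11^32 ≡ 123^2 = 15129 ≡ 184 (mod 427)
11^64 ≡ 184^2 = 33856 ≡ 123 (mod 427)
11^128 ≡ 123^2 = 15129 ≡ 184 (mod 427)
11^256 ≡ 184^2 = 33856 ≡ 123 (mod 427)
426 = 256 + 128 + 32 + 8 + 2 in binary powers of 2.
So 11^426 ≡ 123 · 184 · 184 · 184 · 121 ≡ 365 (mod 427).
Since 365 ≠ 1, base 11 is a Fermat witness: 427 is composite.

365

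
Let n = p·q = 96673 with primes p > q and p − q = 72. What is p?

349

Since p = q + 72, we have 96673 = q(q + 72), so q² + 72q − 96673 = 0.
Discriminant: 72² + 4·96673 = 5184 + 386692 = 391876; √391876 = 626.
q = (−72 + 626)/2 = 277, and p = q + 72 = 349.
Check: 277 · 349 = 96673.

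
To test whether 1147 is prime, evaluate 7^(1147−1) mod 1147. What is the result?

1120

7^1 ≡ 7 (mod 1147)
7^2 ≡ 7^2 = 49 ≡ 49 (mod 1147)
7^4 ≡ 49^2 = 2401 ≡ 107 (mod 1147)
7^8 ≡ 107^2 = 11449 ≡ 1126 (mod 1147)
7^16 ≡ 1126^2 = 1267876 ≡ 441 (mod 1147)
7^32 ≡ 441^2 = 194481 ≡ 638 (mod 1147)
7^64 ≡ 638^2 = 407044 ≡ 1006 (mod 1147)
7^128 ≡ 1006^2 = 1012036 ≡ 382 (mod 1147)
7^256 ≡ 382^2 = 145924 ≡ 255 (mod 1147)
7^512 ≡ 255^2 = 65025 ≡ 793 (mod 1147)
7^1024 ≡ 793^2 = 628849 ≡ 293 (mod 1147)
1146 = 1024 + 64 + 32 + 16 + 8 + 2 in binary powers of 2.
So 7^1146 ≡ 293 · 1006 · 638 · 441 · 1126 · 49 ≡ 1120 (mod 1147).
Since 1120 ≠ 1, base 7 is a Fermat witness: 1147 is composite.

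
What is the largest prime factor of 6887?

97

6887 = 71 · 97
97 is prime.
So 6887 = 71 · 97; the largest prime factor is 97.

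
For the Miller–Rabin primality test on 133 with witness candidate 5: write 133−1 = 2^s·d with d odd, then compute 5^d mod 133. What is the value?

133 − 1 = 132 = 2^2 · 33, so d = 33.
5^1 ≡ 5 (mod 133)
5^2 ≡ 5^2 = 25 ≡ 25 (mod 133)
5^4 ≡ 25^2 = 625 ≡ 93 (mod 133)
5^8 ≡ 93^2 = 8649 ≡ 4 (mod 133)
5^16 ≡ 4^2 = 16 ≡ 16 (mod 133)
5^32 ≡ 16^2 = 256 ≡ 123 (mod 133)
33 = 32 + 1 in binary powers of 2.
So 5^33 ≡ 123 · 5 ≡ 83 (mod 133).
Squaring chain: 83 → 106; never reaches −1, so base 5 is a Miller–Rabin witness that 133 is composite.

83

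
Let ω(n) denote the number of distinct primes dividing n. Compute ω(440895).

6

440895 = 3 · 146965
146965 = 5 · 29393
29393 = 7 · 4199
4199 = 13 · 323
323 = 17 · 19
440895 = 3 · 5 · 7 · 13 · 17 · 19, which has 6 distinct prime factors.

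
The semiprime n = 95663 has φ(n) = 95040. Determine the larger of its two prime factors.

φ(n) = (p−1)(q−1) = n − (p+q) + 1, so p + q = 95663 − 95040 + 1 = 624.
p and q are the roots of t² − 624t + 95663 = 0.
Discriminant: 624² − 4·95663 = 389376 − 382652 = 6724; √6724 = 82.
q = (624 − 82)/2 = 271, p = (624 + 82)/2 = 353.
Check: 271 · 353 = 95663.

353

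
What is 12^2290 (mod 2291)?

12^1 ≡ 12 (mod 2291)
12^2 ≡ 12^2 = 144 ≡ 144 (mod 2291)
12^4 ≡ 144^2 = 20736 ≡ 117 (mod 2291)
12^8 ≡ 117^2 = 13689 ≡ 2234 (mod 2291)
12^16 ≡ 2234^2 = 4990756 ≡ 958 (mod 2291)
12^32 ≡ 958^2 = 917764 ≡ 1364 (mod 2291)
12^64 ≡ 1364^2 = 1860496 ≡ 204 (mod 2291)
12^128 ≡ 204^2 = 41616 ≡ 378 (mod 2291)
12^256 ≡ 378^2 = 142884 ≡ 842 (mod 2291)
12^512 ≡ 842^2 = 708964 ≡ 1045 (mod 2291)
12^1024 ≡ 1045^2 = 1092025 ≡ 1509 (mod 2291)
12^2048 ≡ 1509^2 = 2277081 ≡ 2118 (mod 2291)
2290 = 2048 + 128 + 64 + 32 + 16 + 2 in binary powers of 2.
So 12^2290 ≡ 2118 · 378 · 204 · 1364 · 958 · 144 ≡ 144 (mod 2291).
Since 144 ≠ 1, base 12 is a Fermat witness: 2291 is composite.

144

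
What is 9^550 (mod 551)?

9^1 ≡ 9 (mod 551)
9^2 ≡ 9^2 = 81 ≡ 81 (mod 551)
9^4 ≡ 81^2 = 6561 ≡ 500 (mod 551)
9^8 ≡ 500^2 = 250000 ≡ 397 (mod 551)
9^16 ≡ 397^2 = 157609 ≡ 23 (mod 551)
9^32 ≡ 23^2 = 529 ≡ 529 (mod 551)
9^64 ≡ 529^2 = 279841 ≡ 484 (mod 551)
9^128 ≡ 484^2 = 234256 ≡ 81 (mod 551)
9^256 ≡ 81^2 = 6561 ≡ 500 (mod 551)
9^512 ≡ 500^2 = 250000 ≡ 397 (mod 551)
550 = 512 + 32 + 4 + 2 in binary powers of 2.
So 9^550 ≡ 397 · 529 · 500 · 81 ≡ 123 (mod 551).
Since 123 ≠ 1, base 9 is a Fermat witness: 551 is composite.

123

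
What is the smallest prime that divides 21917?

21917 is odd.
Digit sum 20, not divisible by 3.
Ends in 7: not divisible by 5.
7: 21917 = 7·3131

7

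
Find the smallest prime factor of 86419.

89

86419 is odd.
Digit sum 28, not divisible by 3.
Ends in 9: not divisible by 5.
7: 86419 = 7·12345 + 4
11: 86419 = 11·7856 + 3
13: 86419 = 13·6647 + 8
17: 86419 = 17·5083 + 8
19: 86419 = 19·4548 + 7
23: 86419 = 23·3757 + 8
29: 86419 = 29·2979 + 28
31: 86419 = 31·2787 + 22
37: 86419 = 37·2335 + 24
41: 86419 = 41·2107 + 32
43: 86419 = 43·2009 + 32
47: 86419 = 47·1838 + 33
53: 86419 = 53·1630 + 29
59: 86419 = 59·1464 + 43
61: 86419 = 61·1416 + 43
67: 86419 = 67·1289 + 56
71: 86419 = 71·1217 + 12
73: 86419 = 73·1183 + 60
79: 86419 = 79·1093 + 72
83: 86419 = 83·1041 + 16
89: 86419 = 89·971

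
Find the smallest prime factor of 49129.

73

49129 is odd.
Digit sum 25, not divisible by 3.
Ends in 9: not divisible by 5.
7: 49129 = 7·7018 + 3
11: 49129 = 11·4466 + 3
13: 49129 = 13·3779 + 2
17: 49129 = 17·2889 + 16
19: 49129 = 19·2585 + 14
23: 49129 = 23·2136 + 1
29: 49129 = 29·1694 + 3
31: 49129 = 31·1584 + 25
37: 49129 = 37·1327 + 30
41: 49129 = 41·1198 + 11
43: 49129 = 43·1142 + 23
47: 49129 = 47·1045 + 14
53: 49129 = 53·926 + 51
59: 49129 = 59·832 + 41
61: 49129 = 61·805 + 24
67: 49129 = 67·733 + 18
71: 49129 = 71·691 + 68
73: 49129 = 73·673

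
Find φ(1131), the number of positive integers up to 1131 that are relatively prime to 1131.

Factor: 1131 = 3 · 13 · 29.
φ(1131) = (3−1) · (13−1) · (29−1) = 2 · 12 · 28 = 672.

672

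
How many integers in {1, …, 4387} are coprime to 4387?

Factor: 4387 = 41 · 107.
φ(4387) = (41−1) · (107−1) = 40 · 106 = 4240.

4240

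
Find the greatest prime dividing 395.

395 = 5 · 79
79 is prime.
So 395 = 5 · 79; the largest prime factor is 79.

79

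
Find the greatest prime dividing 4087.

4087 = 61 · 67
67 is prime.
So 4087 = 61 · 67; the largest prime factor is 67.

67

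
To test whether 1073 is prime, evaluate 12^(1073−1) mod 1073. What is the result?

900

12^1 ≡ 12 (mod 1073)
12^2 ≡ 12^2 = 144 ≡ 144 (mod 1073)
12^4 ≡ 144^2 = 20736 ≡ 349 (mod 1073)
12^8 ≡ 349^2 = 121801 ≡ 552 (mod 1073)
12^16 ≡ 552^2 = 304704 ≡ 1045 (mod 1073)
12^32 ≡ 1045^2 = 1092025 ≡ 784 (mod 1073)
12^64 ≡ 784^2 = 614656 ≡ 900 (mod 1073)
12^128 ≡ 900^2 = 810000 ≡ 958 (mod 1073)
12^256 ≡ 958^2 = 917764 ≡ 349 (mod 1073)
12^512 ≡ 349^2 = 121801 ≡ 552 (mod 1073)
12^1024 ≡ 552^2 = 304704 ≡ 1045 (mod 1073)
1072 = 1024 + 32 + 16 in binary powers of 2.
So 12^1072 ≡ 1045 · 784 · 1045 ≡ 900 (mod 1073).
Since 900 ≠ 1, base 12 is a Fermat witness: 1073 is composite.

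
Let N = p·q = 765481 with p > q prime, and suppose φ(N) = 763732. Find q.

φ(n) = (p−1)(q−1) = n − (p+q) + 1, so p + q = 765481 − 763732 + 1 = 1750.
p and q are the roots of t² − 1750t + 765481 = 0.
Discriminant: 1750² − 4·765481 = 3062500 − 3061924 = 576; √576 = 24.
q = (1750 − 24)/2 = 863, p = (1750 + 24)/2 = 887.
Check: 863 · 887 = 765481.

863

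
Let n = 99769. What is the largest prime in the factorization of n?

99769 = 19 · 5251
5251 = 59 · 89
89 is prime.
So 99769 = 19 · 59 · 89; the largest prime factor is 89.

89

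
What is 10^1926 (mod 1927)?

10^1 ≡ 10 (mod 1927)
10^2 ≡ 10^2 = 100 ≡ 100 (mod 1927)
10^4 ≡ 100^2 = 10000 ≡ 365 (mod 1927)
10^8 ≡ 365^2 = 133225 ≡ 262 (mod 1927)
10^16 ≡ 262^2 = 68644 ≡ 1199 (mod 1927)
10^32 ≡ 1199^2 = 1437601 ≡ 59 (mod 1927)
10^64 ≡ 59^2 = 3481 ≡ 1554 (mod 1927)
10^128 ≡ 1554^2 = 2414916 ≡ 385 (mod 1927)
10^256 ≡ 385^2 = 148225 ≡ 1773 (mod 1927)
10^512 ≡ 1773^2 = 3143529 ≡ 592 (mod 1927)
10^1024 ≡ 592^2 = 350464 ≡ 1677 (mod 1927)
1926 = 1024 + 512 + 256 + 128 + 4 + 2 in binary powers of 2.
So 10^1926 ≡ 1677 · 592 · 1773 · 385 · 365 · 100 ≡ 1076 (mod 1927).
Since 1076 ≠ 1, base 10 is a Fermat witness: 1927 is composite.

1076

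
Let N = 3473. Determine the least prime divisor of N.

23

3473 is odd.
Digit sum 17, not divisible by 3.
Ends in 3: not divisible by 5.
7: 3473 = 7·496 + 1
11: 3473 = 11·315 + 8
13: 3473 = 13·267 + 2
17: 3473 = 17·204 + 5
19: 3473 = 19·182 + 15
23: 3473 = 23·151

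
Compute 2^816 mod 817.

2^1 ≡ 2 (mod 817)
2^2 ≡ 2^2 = 4 ≡ 4 (mod 817)
2^4 ≡ 4^2 = 16 ≡ 16 (mod 817)
2^8 ≡ 16^2 = 256 ≡ 256 (mod 817)
2^16 ≡ 256^2 = 65536 ≡ 176 (mod 817)
2^32 ≡ 176^2 = 30976 ≡ 747 (mod 817)
2^64 ≡ 747^2 = 558009 ≡ 815 (mod 817)
2^128 ≡ 815^2 = 664225 ≡ 4 (mod 817)
2^256 ≡ 4^2 = 16 ≡ 16 (mod 817)
2^512 ≡ 16^2 = 256 ≡ 256 (mod 817)
816 = 512 + 256 + 32 + 16 in binary powers of 2.
So 2^816 ≡ 256 · 16 · 747 · 176 ≡ 102 (mod 817).
Since 102 ≠ 1, base 2 is a Fermat witness: 817 is composite.

102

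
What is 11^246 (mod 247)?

77

11^1 ≡ 11 (mod 247)
11^2 ≡ 11^2 = 121 ≡ 121 (mod 247)
11^4 ≡ 121^2 = 14641 ≡ 68 (mod 247)
11^8 ≡ 68^2 = 4624 ≡ 178 (mod 247)
11^16 ≡ 178^2 = 31684 ≡ 68 (mod 247)
11^32 ≡ 68^2 = 4624 ≡ 178 (mod 247)
11^64 ≡ 178^2 = 31684 ≡ 68 (mod 247)
11^128 ≡ 68^2 = 4624 ≡ 178 (mod 247)
246 = 128 + 64 + 32 + 16 + 4 + 2 in binary powers of 2.
So 11^246 ≡ 178 · 68 · 178 · 68 · 68 · 121 ≡ 77 (mod 247).
Since 77 ≠ 1, base 11 is a Fermat witness: 247 is composite.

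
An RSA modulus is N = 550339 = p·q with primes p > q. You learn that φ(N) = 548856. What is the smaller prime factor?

727

φ(n) = (p−1)(q−1) = n − (p+q) + 1, so p + q = 550339 − 548856 + 1 = 1484.
p and q are the roots of t² − 1484t + 550339 = 0.
Discriminant: 1484² − 4·550339 = 2202256 − 2201356 = 900; √900 = 30.
q = (1484 − 30)/2 = 727, p = (1484 + 30)/2 = 757.
Check: 727 · 757 = 550339.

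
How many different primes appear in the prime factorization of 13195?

4

13195 = 5 · 2639
2639 = 7 · 377
377 = 13 · 29
13195 = 5 · 7 · 13 · 29, which has 4 distinct prime factors.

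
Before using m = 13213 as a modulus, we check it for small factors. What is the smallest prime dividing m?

13213 is odd.
Digit sum 10, not divisible by 3.
Ends in 3: not divisible by 5.
7: 13213 = 7·1887 + 4
11: 13213 = 11·1201 + 2
13: 13213 = 13·1016 + 5
17: 13213 = 17·777 + 4
19: 13213 = 19·695 + 8
23: 13213 = 23·574 + 11
29: 13213 = 29·455 + 18
31: 13213 = 31·426 + 7
37: 13213 = 37·357 + 4
41: 13213 = 41·322 + 11
43: 13213 = 43·307 + 12
47: 13213 = 47·281 + 6
53: 13213 = 53·249 + 16
59: 13213 = 59·223 + 56
61: 13213 = 61·216 + 37
67: 13213 = 67·197 + 14
71: 13213 = 71·186 + 7
73: 13213 = 73·181

73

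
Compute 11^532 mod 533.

146

11^1 ≡ 11 (mod 533)
11^2 ≡ 11^2 = 121 ≡ 121 (mod 533)
11^4 ≡ 121^2 = 14641 ≡ 250 (mod 533)
11^8 ≡ 250^2 = 62500 ≡ 139 (mod 533)
11^16 ≡ 139^2 = 19321 ≡ 133 (mod 533)
11^32 ≡ 133^2 = 17689 ≡ 100 (mod 533)
11^64 ≡ 100^2 = 10000 ≡ 406 (mod 533)
11^128 ≡ 406^2 = 164836 ≡ 139 (mod 533)
11^256 ≡ 139^2 = 19321 ≡ 133 (mod 533)
11^512 ≡ 133^2 = 17689 ≡ 100 (mod 533)
532 = 512 + 16 + 4 in binary powers of 2.
So 11^532 ≡ 100 · 133 · 250 ≡ 146 (mod 533).
Since 146 ≠ 1, base 11 is a Fermat witness: 533 is composite.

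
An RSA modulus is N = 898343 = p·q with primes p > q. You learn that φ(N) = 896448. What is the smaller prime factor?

929

φ(n) = (p−1)(q−1) = n − (p+q) + 1, so p + q = 898343 − 896448 + 1 = 1896.
p and q are the roots of t² − 1896t + 898343 = 0.
Discriminant: 1896² − 4·898343 = 3594816 − 3593372 = 1444; √1444 = 38.
q = (1896 − 38)/2 = 929, p = (1896 + 38)/2 = 967.
Check: 929 · 967 = 898343.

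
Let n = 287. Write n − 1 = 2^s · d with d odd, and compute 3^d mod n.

96

287 − 1 = 286 = 2^1 · 143, so d = 143.
3^1 ≡ 3 (mod 287)
3^2 ≡ 3^2 = 9 ≡ 9 (mod 287)
3^4 ≡ 9^2 = 81 ≡ 81 (mod 287)
3^8 ≡ 81^2 = 6561 ≡ 247 (mod 287)
3^16 ≡ 247^2 = 61009 ≡ 165 (mod 287)
3^32 ≡ 165^2 = 27225 ≡ 247 (mod 287)
3^64 ≡ 247^2 = 61009 ≡ 165 (mod 287)
3^128 ≡ 165^2 = 27225 ≡ 247 (mod 287)
143 = 128 + 8 + 4 + 2 + 1 in binary powers of 2.
So 3^143 ≡ 247 · 247 · 81 · 9 · 3 ≡ 96 (mod 287).
Squaring chain: 96; never reaches −1, so base 3 is a Miller–Rabin witness that 287 is composite.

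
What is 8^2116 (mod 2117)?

81

8^1 ≡ 8 (mod 2117)
8^2 ≡ 8^2 = 64 ≡ 64 (mod 2117)
8^4 ≡ 64^2 = 4096 ≡ 1979 (mod 2117)
8^8 ≡ 1979^2 = 3916441 ≡ 2108 (mod 2117)
8^16 ≡ 2108^2 = 4443664 ≡ 81 (mod 2117)
8^32 ≡ 81^2 = 6561 ≡ 210 (mod 2117)
8^64 ≡ 210^2 = 44100 ≡ 1760 (mod 2117)
8^128 ≡ 1760^2 = 3097600 ≡ 429 (mod 2117)
8^256 ≡ 429^2 = 184041 ≡ 1979 (mod 2117)
8^512 ≡ 1979^2 = 3916441 ≡ 2108 (mod 2117)
8^1024 ≡ 2108^2 = 4443664 ≡ 81 (mod 2117)
8^2048 ≡ 81^2 = 6561 ≡ 210 (mod 2117)
2116 = 2048 + 64 + 4 in binary powers of 2.
So 8^2116 ≡ 210 · 1760 · 1979 ≡ 81 (mod 2117).
Since 81 ≠ 1, base 8 is a Fermat witness: 2117 is composite.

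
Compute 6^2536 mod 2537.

2113

6^1 ≡ 6 (mod 2537)
6^2 ≡ 6^2 = 36 ≡ 36 (mod 2537)
6^4 ≡ 36^2 = 1296 ≡ 1296 (mod 2537)
6^8 ≡ 1296^2 = 1679616 ≡ 122 (mod 2537)
6^16 ≡ 122^2 = 14884 ≡ 2199 (mod 2537)
6^32 ≡ 2199^2 = 4835601 ≡ 79 (mod 2537)
6^64 ≡ 79^2 = 6241 ≡ 1167 (mod 2537)
6^128 ≡ 1167^2 = 1361889 ≡ 2057 (mod 2537)
6^256 ≡ 2057^2 = 4231249 ≡ 2070 (mod 2537)
6^512 ≡ 2070^2 = 4284900 ≡ 2444 (mod 2537)
6^1024 ≡ 2444^2 = 5973136 ≡ 1038 (mod 2537)
6^2048 ≡ 1038^2 = 1077444 ≡ 1756 (mod 2537)
2536 = 2048 + 256 + 128 + 64 + 32 + 8 in binary powers of 2.
So 6^2536 ≡ 1756 · 2070 · 2057 · 1167 · 79 · 122 ≡ 2113 (mod 2537).
Since 2113 ≠ 1, base 6 is a Fermat witness: 2537 is composite.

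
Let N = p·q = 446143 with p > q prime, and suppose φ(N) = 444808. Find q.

659

φ(n) = (p−1)(q−1) = n − (p+q) + 1, so p + q = 446143 − 444808 + 1 = 1336.
p and q are the roots of t² − 1336t + 446143 = 0.
Discriminant: 1336² − 4·446143 = 1784896 − 1784572 = 324; √324 = 18.
q = (1336 − 18)/2 = 659, p = (1336 + 18)/2 = 677.
Check: 659 · 677 = 446143.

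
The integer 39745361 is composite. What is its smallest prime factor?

39745361 is odd.
Digit sum 38, not divisible by 3.
Ends in 1: not divisible by 5.
7: 39745361 = 7·5677908 + 5
11: 39745361 = 11·3613214 + 7
13: 39745361 = 13·3057335 + 6
17: 39745361 = 17·2337962 + 7
19: 39745361 = 19·2091861 + 2
23: 39745361 = 23·1728059 + 4
29: 39745361 = 29·1370529 + 20
31: 39745361 = 31·1282108 + 13
37: 39745361 = 37·1074198 + 35
41: 39745361 = 41·969399 + 2
43: 39745361 = 43·924310 + 31
47: 39745361 = 47·845645 + 46
53: 39745361 = 53·749912 + 25
59: 39745361 = 59·673650 + 11
61: 39745361 = 61·651563 + 18
67: 39745361 = 67·593214 + 23
71: 39745361 = 71·559793 + 58
73: 39745361 = 73·544457

73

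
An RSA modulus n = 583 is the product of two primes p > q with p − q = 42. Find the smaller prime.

Since p = q + 42, we have 583 = q(q + 42), so q² + 42q − 583 = 0.
Discriminant: 42² + 4·583 = 1764 + 2332 = 4096; √4096 = 64.
q = (−42 + 64)/2 = 11, and p = q + 42 = 53.
Check: 11 · 53 = 583.

11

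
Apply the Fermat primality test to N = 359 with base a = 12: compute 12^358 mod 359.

12^1 ≡ 12 (mod 359)
12^2 ≡ 12^2 = 144 ≡ 144 (mod 359)
12^4 ≡ 144^2 = 20736 ≡ 273 (mod 359)
12^8 ≡ 273^2 = 74529 ≡ 216 (mod 359)
12^16 ≡ 216^2 = 46656 ≡ 345 (mod 359)
12^32 ≡ 345^2 = 119025 ≡ 196 (mod 359)
12^64 ≡ 196^2 = 38416 ≡ 3 (mod 359)
12^128 ≡ 3^2 = 9 ≡ 9 (mod 359)
12^256 ≡ 9^2 = 81 ≡ 81 (mod 359)
358 = 256 + 64 + 32 + 4 + 2 in binary powers of 2.
So 12^358 ≡ 81 · 3 · 196 · 273 · 144 ≡ 1 (mod 359).
Since the result is 1, base 12 gives no evidence that 359 is composite.

1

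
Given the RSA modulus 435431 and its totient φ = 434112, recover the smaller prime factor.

647

φ(n) = (p−1)(q−1) = n − (p+q) + 1, so p + q = 435431 − 434112 + 1 = 1320.
p and q are the roots of t² − 1320t + 435431 = 0.
Discriminant: 1320² − 4·435431 = 1742400 − 1741724 = 676; √676 = 26.
q = (1320 − 26)/2 = 647, p = (1320 + 26)/2 = 673.
Check: 647 · 673 = 435431.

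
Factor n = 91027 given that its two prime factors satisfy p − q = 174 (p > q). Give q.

227

Since p = q + 174, we have 91027 = q(q + 174), so q² + 174q − 91027 = 0.
Discriminant: 174² + 4·91027 = 30276 + 364108 = 394384; √394384 = 628.
q = (−174 + 628)/2 = 227, and p = q + 174 = 401.
Check: 227 · 401 = 91027.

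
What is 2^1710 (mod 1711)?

2^1 ≡ 2 (mod 1711)
2^2 ≡ 2^2 = 4 ≡ 4 (mod 1711)
2^4 ≡ 4^2 = 16 ≡ 16 (mod 1711)
2^8 ≡ 16^2 = 256 ≡ 256 (mod 1711)
2^16 ≡ 256^2 = 65536 ≡ 518 (mod 1711)
2^32 ≡ 518^2 = 268324 ≡ 1408 (mod 1711)
2^64 ≡ 1408^2 = 1982464 ≡ 1126 (mod 1711)
2^128 ≡ 1126^2 = 1267876 ≡ 25 (mod 1711)
2^256 ≡ 25^2 = 625 ≡ 625 (mod 1711)
2^512 ≡ 625^2 = 390625 ≡ 517 (mod 1711)
2^1024 ≡ 517^2 = 267289 ≡ 373 (mod 1711)
1710 = 1024 + 512 + 128 + 32 + 8 + 4 + 2 in binary powers of 2.
So 2^1710 ≡ 373 · 517 · 25 · 1408 · 256 · 16 · 4 ≡ 265 (mod 1711).
Since 265 ≠ 1, base 2 is a Fermat witness: 1711 is composite.

265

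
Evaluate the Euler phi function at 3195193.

Factor: 3195193 = 127 · 139 · 181.
φ(3195193) = (127−1) · (139−1) · (181−1) = 126 · 138 · 180 = 3129840.

3129840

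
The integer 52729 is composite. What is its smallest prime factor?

52729 is odd.
Digit sum 25, not divisible by 3.
Ends in 9: not divisible by 5.
7: 52729 = 7·7532 + 5
11: 52729 = 11·4793 + 6
13: 52729 = 13·4056 + 1
17: 52729 = 17·3101 + 12
19: 52729 = 19·2775 + 4
23: 52729 = 23·2292 + 13
29: 52729 = 29·1818 + 7
31: 52729 = 31·1700 + 29
37: 52729 = 37·1425 + 4
41: 52729 = 41·1286 + 3
43: 52729 = 43·1226 + 11
47: 52729 = 47·1121 + 42
53: 52729 = 53·994 + 47
59: 52729 = 59·893 + 42
61: 52729 = 61·864 + 25
67: 52729 = 67·787

67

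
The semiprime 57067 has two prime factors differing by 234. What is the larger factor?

Since p = q + 234, we have 57067 = q(q + 234), so q² + 234q − 57067 = 0.
Discriminant: 234² + 4·57067 = 54756 + 228268 = 283024; √283024 = 532.
q = (−234 + 532)/2 = 149, and p = q + 234 = 383.
Check: 149 · 383 = 57067.

383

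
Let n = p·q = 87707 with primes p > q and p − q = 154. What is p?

Since p = q + 154, we have 87707 = q(q + 154), so q² + 154q − 87707 = 0.
Discriminant: 154² + 4·87707 = 23716 + 350828 = 374544; √374544 = 612.
q = (−154 + 612)/2 = 229, and p = q + 154 = 383.
Check: 229 · 383 = 87707.

383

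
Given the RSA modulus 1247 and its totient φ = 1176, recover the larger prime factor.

43

φ(n) = (p−1)(q−1) = n − (p+q) + 1, so p + q = 1247 − 1176 + 1 = 72.
p and q are the roots of t² − 72t + 1247 = 0.
Discriminant: 72² − 4·1247 = 5184 − 4988 = 196; √196 = 14.
q = (72 − 14)/2 = 29, p = (72 + 14)/2 = 43.
Check: 29 · 43 = 1247.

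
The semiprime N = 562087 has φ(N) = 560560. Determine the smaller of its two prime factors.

φ(n) = (p−1)(q−1) = n − (p+q) + 1, so p + q = 562087 − 560560 + 1 = 1528.
p and q are the roots of t² − 1528t + 562087 = 0.
Discriminant: 1528² − 4·562087 = 2334784 − 2248348 = 86436; √86436 = 294.
q = (1528 − 294)/2 = 617, p = (1528 + 294)/2 = 911.
Check: 617 · 911 = 562087.

617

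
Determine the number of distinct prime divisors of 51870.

51870 = 2 · 25935
25935 = 3 · 8645
8645 = 5 · 1729
1729 = 7 · 247
247 = 13 · 19
51870 = 2 · 3 · 5 · 7 · 13 · 19, which has 6 distinct prime factors.

6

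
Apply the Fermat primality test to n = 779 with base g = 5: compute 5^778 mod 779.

720

5^1 ≡ 5 (mod 779)
5^2 ≡ 5^2 = 25 ≡ 25 (mod 779)
5^4 ≡ 25^2 = 625 ≡ 625 (mod 779)
5^8 ≡ 625^2 = 390625 ≡ 346 (mod 779)
5^16 ≡ 346^2 = 119716 ≡ 529 (mod 779)
5^32 ≡ 529^2 = 279841 ≡ 180 (mod 779)
5^64 ≡ 180^2 = 32400 ≡ 461 (mod 779)
5^128 ≡ 461^2 = 212521 ≡ 633 (mod 779)
5^256 ≡ 633^2 = 400689 ≡ 283 (mod 779)
5^512 ≡ 283^2 = 80089 ≡ 631 (mod 779)
778 = 512 + 256 + 8 + 2 in binary powers of 2.
So 5^778 ≡ 631 · 283 · 346 · 25 ≡ 720 (mod 779).
Since 720 ≠ 1, base 5 is a Fermat witness: 779 is composite.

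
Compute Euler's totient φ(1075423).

Factor: 1075423 = 53 · 103 · 197.
φ(1075423) = (53−1) · (103−1) · (197−1) = 52 · 102 · 196 = 1039584.

1039584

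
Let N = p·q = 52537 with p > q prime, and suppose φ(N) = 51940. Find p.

491

φ(n) = (p−1)(q−1) = n − (p+q) + 1, so p + q = 52537 − 51940 + 1 = 598.
p and q are the roots of t² − 598t + 52537 = 0.
Discriminant: 598² − 4·52537 = 357604 − 210148 = 147456; √147456 = 384.
q = (598 − 384)/2 = 107, p = (598 + 384)/2 = 491.
Check: 107 · 491 = 52537.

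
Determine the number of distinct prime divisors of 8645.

4

8645 = 5 · 1729
1729 = 7 · 247
247 = 13 · 19
8645 = 5 · 7 · 13 · 19, which has 4 distinct prime factors.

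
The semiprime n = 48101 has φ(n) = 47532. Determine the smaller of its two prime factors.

φ(n) = (p−1)(q−1) = n − (p+q) + 1, so p + q = 48101 − 47532 + 1 = 570.
p and q are the roots of t² − 570t + 48101 = 0.
Discriminant: 570² − 4·48101 = 324900 − 192404 = 132496; √132496 = 364.
q = (570 − 364)/2 = 103, p = (570 + 364)/2 = 467.
Check: 103 · 467 = 48101.

103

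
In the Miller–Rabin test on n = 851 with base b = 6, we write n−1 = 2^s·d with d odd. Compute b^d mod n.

302

851 − 1 = 850 = 2^1 · 425, so d = 425.
6^1 ≡ 6 (mod 851)
6^2 ≡ 6^2 = 36 ≡ 36 (mod 851)
6^4 ≡ 36^2 = 1296 ≡ 445 (mod 851)
6^8 ≡ 445^2 = 198025 ≡ 593 (mod 851)
6^16 ≡ 593^2 = 351649 ≡ 186 (mod 851)
6^32 ≡ 186^2 = 34596 ≡ 556 (mod 851)
6^64 ≡ 556^2 = 309136 ≡ 223 (mod 851)
6^128 ≡ 223^2 = 49729 ≡ 371 (mod 851)
6^256 ≡ 371^2 = 137641 ≡ 630 (mod 851)
425 = 256 + 128 + 32 + 8 + 1 in binary powers of 2.
So 6^425 ≡ 630 · 371 · 556 · 593 · 6 ≡ 302 (mod 851).
Squaring chain: 302; never reaches −1, so base 6 is a Miller–Rabin witness that 851 is composite.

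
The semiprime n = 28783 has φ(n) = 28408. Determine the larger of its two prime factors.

φ(n) = (p−1)(q−1) = n − (p+q) + 1, so p + q = 28783 − 28408 + 1 = 376.
p and q are the roots of t² − 376t + 28783 = 0.
Discriminant: 376² − 4·28783 = 141376 − 115132 = 26244; √26244 = 162.
q = (376 − 162)/2 = 107, p = (376 + 162)/2 = 269.
Check: 107 · 269 = 28783.

269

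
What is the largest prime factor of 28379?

28379 = 13 · 2183
2183 = 37 · 59
59 is prime.
So 28379 = 13 · 37 · 59; the largest prime factor is 59.

59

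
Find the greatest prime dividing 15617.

97

15617 = 7 · 2231
2231 = 23 · 97
97 is prime.
So 15617 = 7 · 23 · 97; the largest prime factor is 97.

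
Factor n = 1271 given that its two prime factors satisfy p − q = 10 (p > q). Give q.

31

Since p = q + 10, we have 1271 = q(q + 10), so q² + 10q − 1271 = 0.
Discriminant: 10² + 4·1271 = 100 + 5084 = 5184; √5184 = 72.
q = (−10 + 72)/2 = 31, and p = q + 10 = 41.
Check: 31 · 41 = 1271.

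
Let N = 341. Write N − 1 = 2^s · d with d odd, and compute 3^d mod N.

341 − 1 = 340 = 2^2 · 85, so d = 85.
3^1 ≡ 3 (mod 341)
3^2 ≡ 3^2 = 9 ≡ 9 (mod 341)
3^4 ≡ 9^2 = 81 ≡ 81 (mod 341)
3^8 ≡ 81^2 = 6561 ≡ 82 (mod 341)
3^16 ≡ 82^2 = 6724 ≡ 245 (mod 341)
3^32 ≡ 245^2 = 60025 ≡ 9 (mod 341)
3^64 ≡ 9^2 = 81 ≡ 81 (mod 341)
85 = 64 + 16 + 4 + 1 in binary powers of 2.
So 3^85 ≡ 81 · 245 · 81 · 3 ≡ 254 (mod 341).
Squaring chain: 254 → 67; never reaches −1, so base 3 is a Miller–Rabin witness that 341 is composite.

254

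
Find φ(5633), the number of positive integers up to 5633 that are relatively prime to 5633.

Factor: 5633 = 43 · 131.
φ(5633) = (43−1) · (131−1) = 42 · 130 = 5460.

5460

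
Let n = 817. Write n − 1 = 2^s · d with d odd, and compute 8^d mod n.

151

817 − 1 = 816 = 2^4 · 51, so d = 51.
8^1 ≡ 8 (mod 817)
8^2 ≡ 8^2 = 64 ≡ 64 (mod 817)
8^4 ≡ 64^2 = 4096 ≡ 11 (mod 817)
8^8 ≡ 11^2 = 121 ≡ 121 (mod 817)
8^16 ≡ 121^2 = 14641 ≡ 752 (mod 817)
8^32 ≡ 752^2 = 565504 ≡ 140 (mod 817)
51 = 32 + 16 + 2 + 1 in binary powers of 2.
So 8^51 ≡ 140 · 752 · 64 · 8 ≡ 151 (mod 817).
Squaring chain: 151 → 742 → 723 → 666; never reaches −1, so base 8 is a Miller–Rabin witness that 817 is composite.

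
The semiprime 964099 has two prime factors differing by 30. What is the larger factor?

Since p = q + 30, we have 964099 = q(q + 30), so q² + 30q − 964099 = 0.
Discriminant: 30² + 4·964099 = 900 + 3856396 = 3857296; √3857296 = 1964.
q = (−30 + 1964)/2 = 967, and p = q + 30 = 997.
Check: 967 · 997 = 964099.

997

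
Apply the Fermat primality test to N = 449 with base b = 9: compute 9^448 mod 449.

9^1 ≡ 9 (mod 449)
9^2 ≡ 9^2 = 81 ≡ 81 (mod 449)
9^4 ≡ 81^2 = 6561 ≡ 275 (mod 449)
9^8 ≡ 275^2 = 75625 ≡ 193 (mod 449)
9^16 ≡ 193^2 = 37249 ≡ 431 (mod 449)
9^32 ≡ 431^2 = 185761 ≡ 324 (mod 449)
9^64 ≡ 324^2 = 104976 ≡ 359 (mod 449)
9^128 ≡ 359^2 = 128881 ≡ 18 (mod 449)
9^256 ≡ 18^2 = 324 ≡ 324 (mod 449)
448 = 256 + 128 + 64 in binary powers of 2.
So 9^448 ≡ 324 · 18 · 359 ≡ 1 (mod 449).
Since the result is 1, base 9 gives no evidence that 449 is composite.

1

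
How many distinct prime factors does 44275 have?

44275 = 5^2 · 1771
1771 = 7 · 253
253 = 11 · 23
44275 = 5^2 · 7 · 11 · 23, which has 4 distinct prime factors.

4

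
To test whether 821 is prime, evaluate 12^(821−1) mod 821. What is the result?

12^1 ≡ 12 (mod 821)
12^2 ≡ 12^2 = 144 ≡ 144 (mod 821)
12^4 ≡ 144^2 = 20736 ≡ 211 (mod 821)
12^8 ≡ 211^2 = 44521 ≡ 187 (mod 821)
12^16 ≡ 187^2 = 34969 ≡ 487 (mod 821)
12^32 ≡ 487^2 = 237169 ≡ 721 (mod 821)
12^64 ≡ 721^2 = 519841 ≡ 148 (mod 821)
12^128 ≡ 148^2 = 21904 ≡ 558 (mod 821)
12^256 ≡ 558^2 = 311364 ≡ 205 (mod 821)
12^512 ≡ 205^2 = 42025 ≡ 154 (mod 821)
820 = 512 + 256 + 32 + 16 + 4 in binary powers of 2.
So 12^820 ≡ 154 · 205 · 721 · 487 · 211 ≡ 1 (mod 821).
Since the result is 1, base 12 gives no evidence that 821 is composite.

1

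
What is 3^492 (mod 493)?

310

3^1 ≡ 3 (mod 493)
3^2 ≡ 3^2 = 9 ≡ 9 (mod 493)
3^4 ≡ 9^2 = 81 ≡ 81 (mod 493)
3^8 ≡ 81^2 = 6561 ≡ 152 (mod 493)
3^16 ≡ 152^2 = 23104 ≡ 426 (mod 493)
3^32 ≡ 426^2 = 181476 ≡ 52 (mod 493)
3^64 ≡ 52^2 = 2704 ≡ 239 (mod 493)
3^128 ≡ 239^2 = 57121 ≡ 426 (mod 493)
3^256 ≡ 426^2 = 181476 ≡ 52 (mod 493)
492 = 256 + 128 + 64 + 32 + 8 + 4 in binary powers of 2.
So 3^492 ≡ 52 · 426 · 239 · 52 · 152 · 81 ≡ 310 (mod 493).
Since 310 ≠ 1, base 3 is a Fermat witness: 493 is composite.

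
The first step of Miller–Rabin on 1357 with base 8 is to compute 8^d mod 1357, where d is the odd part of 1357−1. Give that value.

1357 − 1 = 1356 = 2^2 · 339, so d = 339.
8^1 ≡ 8 (mod 1357)
8^2 ≡ 8^2 = 64 ≡ 64 (mod 1357)
8^4 ≡ 64^2 = 4096 ≡ 25 (mod 1357)
8^8 ≡ 25^2 = 625 ≡ 625 (mod 1357)
8^16 ≡ 625^2 = 390625 ≡ 1166 (mod 1357)
8^32 ≡ 1166^2 = 1359556 ≡ 1199 (mod 1357)
8^64 ≡ 1199^2 = 1437601 ≡ 538 (mod 1357)
8^128 ≡ 538^2 = 289444 ≡ 403 (mod 1357)
8^256 ≡ 403^2 = 162409 ≡ 926 (mod 1357)
339 = 256 + 64 + 16 + 2 + 1 in binary powers of 2.
So 8^339 ≡ 926 · 538 · 1166 · 64 · 8 ≡ 55 (mod 1357).
Squaring chain: 55 → 311; never reaches −1, so base 8 is a Miller–Rabin witness that 1357 is composite.

55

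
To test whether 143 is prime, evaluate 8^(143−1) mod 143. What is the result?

64

8^1 ≡ 8 (mod 143)
8^2 ≡ 8^2 = 64 ≡ 64 (mod 143)
8^4 ≡ 64^2 = 4096 ≡ 92 (mod 143)
8^8 ≡ 92^2 = 8464 ≡ 27 (mod 143)
8^16 ≡ 27^2 = 729 ≡ 14 (mod 143)
8^32 ≡ 14^2 = 196 ≡ 53 (mod 143)
8^64 ≡ 53^2 = 2809 ≡ 92 (mod 143)
8^128 ≡ 92^2 = 8464 ≡ 27 (mod 143)
142 = 128 + 8 + 4 + 2 in binary powers of 2.
So 8^142 ≡ 27 · 27 · 92 · 64 ≡ 64 (mod 143).
Since 64 ≠ 1, base 8 is a Fermat witness: 143 is composite.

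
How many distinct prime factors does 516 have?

516 = 2^2 · 129
129 = 3 · 43
516 = 2^2 · 3 · 43, which has 3 distinct prime factors.

3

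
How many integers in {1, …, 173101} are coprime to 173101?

Factor: 173101 = 29 · 47 · 127.
φ(173101) = (29−1) · (47−1) · (127−1) = 28 · 46 · 126 = 162288.

162288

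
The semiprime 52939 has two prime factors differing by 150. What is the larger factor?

317

Since p = q + 150, we have 52939 = q(q + 150), so q² + 150q − 52939 = 0.
Discriminant: 150² + 4·52939 = 22500 + 211756 = 234256; √234256 = 484.
q = (−150 + 484)/2 = 167, and p = q + 150 = 317.
Check: 167 · 317 = 52939.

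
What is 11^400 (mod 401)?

1

11^1 ≡ 11 (mod 401)
11^2 ≡ 11^2 = 121 ≡ 121 (mod 401)
11^4 ≡ 121^2 = 14641 ≡ 205 (mod 401)
11^8 ≡ 205^2 = 42025 ≡ 321 (mod 401)
11^16 ≡ 321^2 = 103041 ≡ 385 (mod 401)
11^32 ≡ 385^2 = 148225 ≡ 256 (mod 401)
11^64 ≡ 256^2 = 65536 ≡ 173 (mod 401)
11^128 ≡ 173^2 = 29929 ≡ 255 (mod 401)
11^256 ≡ 255^2 = 65025 ≡ 63 (mod 401)
400 = 256 + 128 + 16 in binary powers of 2.
So 11^400 ≡ 63 · 255 · 385 ≡ 1 (mod 401).
Since the result is 1, base 11 gives no evidence that 401 is composite.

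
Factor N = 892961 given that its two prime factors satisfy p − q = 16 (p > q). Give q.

Since p = q + 16, we have 892961 = q(q + 16), so q² + 16q − 892961 = 0.
Discriminant: 16² + 4·892961 = 256 + 3571844 = 3572100; √3572100 = 1890.
q = (−16 + 1890)/2 = 937, and p = q + 16 = 953.
Check: 937 · 953 = 892961.

937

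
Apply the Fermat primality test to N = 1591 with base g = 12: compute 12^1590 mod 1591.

84

12^1 ≡ 12 (mod 1591)
12^2 ≡ 12^2 = 144 ≡ 144 (mod 1591)
12^4 ≡ 144^2 = 20736 ≡ 53 (mod 1591)
12^8 ≡ 53^2 = 2809 ≡ 1218 (mod 1591)
12^16 ≡ 1218^2 = 1483524 ≡ 712 (mod 1591)
12^32 ≡ 712^2 = 506944 ≡ 1006 (mod 1591)
12^64 ≡ 1006^2 = 1012036 ≡ 160 (mod 1591)
12^128 ≡ 160^2 = 25600 ≡ 144 (mod 1591)
12^256 ≡ 144^2 = 20736 ≡ 53 (mod 1591)
12^512 ≡ 53^2 = 2809 ≡ 1218 (mod 1591)
12^1024 ≡ 1218^2 = 1483524 ≡ 712 (mod 1591)
1590 = 1024 + 512 + 32 + 16 + 4 + 2 in binary powers of 2.
So 12^1590 ≡ 712 · 1218 · 1006 · 712 · 53 · 144 ≡ 84 (mod 1591).
Since 84 ≠ 1, base 12 is a Fermat witness: 1591 is composite.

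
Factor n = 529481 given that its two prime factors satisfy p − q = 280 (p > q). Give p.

Since p = q + 280, we have 529481 = q(q + 280), so q² + 280q − 529481 = 0.
Discriminant: 280² + 4·529481 = 78400 + 2117924 = 2196324; √2196324 = 1482.
q = (−280 + 1482)/2 = 601, and p = q + 280 = 881.
Check: 601 · 881 = 529481.

881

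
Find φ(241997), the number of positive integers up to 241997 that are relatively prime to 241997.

Factor: 241997 = 7 · 181 · 191.
φ(241997) = (7−1) · (181−1) · (191−1) = 6 · 180 · 190 = 205200.

205200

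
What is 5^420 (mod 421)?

1

5^1 ≡ 5 (mod 421)
5^2 ≡ 5^2 = 25 ≡ 25 (mod 421)
5^4 ≡ 25^2 = 625 ≡ 204 (mod 421)
5^8 ≡ 204^2 = 41616 ≡ 358 (mod 421)
5^16 ≡ 358^2 = 128164 ≡ 180 (mod 421)
5^32 ≡ 180^2 = 32400 ≡ 404 (mod 421)
5^64 ≡ 404^2 = 163216 ≡ 289 (mod 421)
5^128 ≡ 289^2 = 83521 ≡ 163 (mod 421)
5^256 ≡ 163^2 = 26569 ≡ 46 (mod 421)
420 = 256 + 128 + 32 + 4 in binary powers of 2.
So 5^420 ≡ 46 · 163 · 404 · 204 ≡ 1 (mod 421).
Since the result is 1, base 5 gives no evidence that 421 is composite.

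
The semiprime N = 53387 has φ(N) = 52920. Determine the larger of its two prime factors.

φ(n) = (p−1)(q−1) = n − (p+q) + 1, so p + q = 53387 − 52920 + 1 = 468.
p and q are the roots of t² − 468t + 53387 = 0.
Discriminant: 468² − 4·53387 = 219024 − 213548 = 5476; √5476 = 74.
q = (468 − 74)/2 = 197, p = (468 + 74)/2 = 271.
Check: 197 · 271 = 53387.

271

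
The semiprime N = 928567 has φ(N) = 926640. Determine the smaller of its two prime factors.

φ(n) = (p−1)(q−1) = n − (p+q) + 1, so p + q = 928567 − 926640 + 1 = 1928.
p and q are the roots of t² − 1928t + 928567 = 0.
Discriminant: 1928² − 4·928567 = 3717184 − 3714268 = 2916; √2916 = 54.
q = (1928 − 54)/2 = 937, p = (1928 + 54)/2 = 991.
Check: 937 · 991 = 928567.

937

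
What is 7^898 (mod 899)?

7^1 ≡ 7 (mod 899)
7^2 ≡ 7^2 = 49 ≡ 49 (mod 899)
7^4 ≡ 49^2 = 2401 ≡ 603 (mod 899)
7^8 ≡ 603^2 = 363609 ≡ 413 (mod 899)
7^16 ≡ 413^2 = 170569 ≡ 658 (mod 899)
7^32 ≡ 658^2 = 432964 ≡ 545 (mod 899)
7^64 ≡ 545^2 = 297025 ≡ 355 (mod 899)
7^128 ≡ 355^2 = 126025 ≡ 165 (mod 899)
7^256 ≡ 165^2 = 27225 ≡ 255 (mod 899)
7^512 ≡ 255^2 = 65025 ≡ 297 (mod 899)
898 = 512 + 256 + 128 + 2 in binary powers of 2.
So 7^898 ≡ 297 · 255 · 165 · 49 ≡ 484 (mod 899).
Since 484 ≠ 1, base 7 is a Fermat witness: 899 is composite.

484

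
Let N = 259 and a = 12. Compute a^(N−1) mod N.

12^1 ≡ 12 (mod 259)
12^2 ≡ 12^2 = 144 ≡ 144 (mod 259)
12^4 ≡ 144^2 = 20736 ≡ 16 (mod 259)
12^8 ≡ 16^2 = 256 ≡ 256 (mod 259)
12^16 ≡ 256^2 = 65536 ≡ 9 (mod 259)
12^32 ≡ 9^2 = 81 ≡ 81 (mod 259)
12^64 ≡ 81^2 = 6561 ≡ 86 (mod 259)
12^128 ≡ 86^2 = 7396 ≡ 144 (mod 259)
12^256 ≡ 144^2 = 20736 ≡ 16 (mod 259)
258 = 256 + 2 in binary powers of 2.
So 12^258 ≡ 16 · 144 ≡ 232 (mod 259).
Since 232 ≠ 1, base 12 is a Fermat witness: 259 is composite.

232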